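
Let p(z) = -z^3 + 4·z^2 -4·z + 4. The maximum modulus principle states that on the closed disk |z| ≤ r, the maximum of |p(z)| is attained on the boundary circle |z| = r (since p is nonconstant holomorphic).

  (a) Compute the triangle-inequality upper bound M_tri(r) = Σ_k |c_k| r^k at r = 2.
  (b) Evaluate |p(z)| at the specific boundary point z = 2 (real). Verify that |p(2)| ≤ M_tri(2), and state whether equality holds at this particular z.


Coefficients: c_0 = 4, c_1 = -4, c_2 = 4, c_3 = -1. Radius r = 2.
Part (a). Triangle bound: M_tri(r) = Σ_k |c_k| r^k
  = |4|·2^0 + |-4|·2^1 + |4|·2^2 + |-1|·2^3
  = 4 + 8 + 16 + 8 = 36.
This bounds M(r) := max_{|z|=r} |p(z)| from above; equality holds iff all terms c_k z^k can be made to align in phase at a single z on |z|=r.
Part (b). At z = 2 (real, on the circle |z| = r):
  p(2) = (4)·2^0 + (-4)·2^1 + (4)·2^2 + (-1)·2^3 = 4.
  |p(2)| = 4.
Check: |p(2)| = 4 ≤ 36 = M_tri(2). ✓ Equality does not hold at z = 2 (the coefficients have mixed signs, so the terms do not all align in phase there).

M_tri(2) = 36; |p(2)| = 4; equality at z=2: no.


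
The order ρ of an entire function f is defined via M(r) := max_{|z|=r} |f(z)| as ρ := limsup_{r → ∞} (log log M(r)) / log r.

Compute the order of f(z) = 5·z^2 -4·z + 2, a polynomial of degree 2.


|f(z)| ≤ Σ|c_k|·r^k = O(r^2) as r → ∞. Polynomial growth is O(e^{r^ε}) for every ε > 0 (since r^2/e^{r^ε} → 0), so ρ ≤ ε for all ε > 0, i.e. ρ = 0. Every nonconstant polynomial has order 0.
Therefore ρ = 0.

Order ρ = 0.


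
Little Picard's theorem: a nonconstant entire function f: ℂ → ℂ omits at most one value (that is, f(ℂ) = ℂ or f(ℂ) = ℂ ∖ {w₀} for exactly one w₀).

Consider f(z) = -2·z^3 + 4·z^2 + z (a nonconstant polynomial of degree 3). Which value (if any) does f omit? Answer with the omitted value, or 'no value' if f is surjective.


Little Picard bounds the complement of f(ℂ) to at most one point.
For every w ∈ ℂ, the equation p(z) − w = 0 is a nonconstant polynomial in z and hence has at least one root by the fundamental theorem of algebra. So p is surjective onto ℂ, omitting no value.

Omitted value: no value.


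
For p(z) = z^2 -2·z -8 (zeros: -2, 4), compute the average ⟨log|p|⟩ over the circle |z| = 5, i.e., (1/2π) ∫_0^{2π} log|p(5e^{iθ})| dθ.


Zeros: -2, 4; r = 5.
Inside |z| < r: -2, 4. Outside (|z| ≥ r): ∅.
p(0) = -8, so log|p(0)| = log(8) = 2.0794.
Apply Jensen: I(r) = log|p(0)| + Σ_k log(r/|z_k|), summed over zeros inside |z| < r.
  log(r/|z_k|) for z_k = -2: log(5/2) = 0.9163
  log(r/|z_k|) for z_k = 4: log(5/4) = 0.2231
Sum over inside zeros: 1.1394.
I(r) = log|p(0)| + (inside sum) = 2.0794 + 1.1394 = 3.2189.
Closed form (all zeros inside, monic): I(r) = n·log(r) = 2·log(5) = 3.2189. ✓

I(r) ≈ 3.2189.


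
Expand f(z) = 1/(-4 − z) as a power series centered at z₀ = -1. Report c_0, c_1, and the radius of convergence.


Let w = z − z₀, so z = z₀ + w.
Then -4 − z = -4 − (z₀ + w) = (-4 − z₀) − w = -3 − w.
f(z) = 1/(-3 − w) = (1/(-3)) · 1/(1 − w/(-3)) = Σ_{n≥0} w^n / (-3)^(n+1).
So c_n = 1/(-3)^(n+1):
  c_0 = 1/(-3)^1 = -1/3.
  c_1 = 1/(-3)^2 = 1/9.
The series is valid for |w/d| < 1, i.e. |z − z₀| < |d|.
Radius of convergence: R = |-4 − z₀| = |-3| = 3 (distance from z₀ to the singularity z = -4).

c_0 = -1/3, c_1 = 1/9; R = 3.


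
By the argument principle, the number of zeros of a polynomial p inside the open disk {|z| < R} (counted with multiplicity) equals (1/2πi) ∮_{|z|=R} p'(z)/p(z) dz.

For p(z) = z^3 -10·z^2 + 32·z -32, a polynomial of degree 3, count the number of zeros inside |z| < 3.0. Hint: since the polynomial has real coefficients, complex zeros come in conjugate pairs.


The zeros of p are: 4, 4, 2.
Their magnitudes are: 4, 4, 2.
Zeros with |z| < R = 3.0: 2.
Count = 1.
By the argument principle, (1/2πi) ∮_{|z|=R} p'(z)/p(z) dz equals exactly this count.

Number of zeros inside |z| < 3.0: 1.


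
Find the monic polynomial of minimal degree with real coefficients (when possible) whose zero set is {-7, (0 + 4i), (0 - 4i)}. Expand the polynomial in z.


The polynomial is p(z) = ∏_{α ∈ S} (z − α), where S = {-7, (0 + 4i), (0 - 4i)}.
Expanding the product yields: p(z) = z^3 + 7·z^2 + 16·z + 112.
Note conjugate pairs combine to real quadratics: (z − (0+4i))(z − (0−4i)) = z² + 16.
The resulting polynomial has degree 3 and real coefficients as required.

p(z) = z^3 + 7·z^2 + 16·z + 112.


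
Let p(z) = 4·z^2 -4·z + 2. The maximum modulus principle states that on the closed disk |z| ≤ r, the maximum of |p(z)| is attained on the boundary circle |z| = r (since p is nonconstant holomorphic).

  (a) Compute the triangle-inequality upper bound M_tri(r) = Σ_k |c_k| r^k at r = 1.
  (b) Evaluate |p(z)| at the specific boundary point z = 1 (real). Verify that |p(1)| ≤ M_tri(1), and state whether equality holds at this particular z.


Coefficients: c_0 = 2, c_1 = -4, c_2 = 4. Radius r = 1.
Part (a). Triangle bound: M_tri(r) = Σ_k |c_k| r^k
  = |2|·1^0 + |-4|·1^1 + |4|·1^2
  = 2 + 4 + 4 = 10.
This bounds M(r) := max_{|z|=r} |p(z)| from above; equality holds iff all terms c_k z^k can be made to align in phase at a single z on |z|=r.
Part (b). At z = 1 (real, on the circle |z| = r):
  p(1) = (2)·1^0 + (-4)·1^1 + (4)·1^2 = 2.
  |p(1)| = 2.
Check: |p(1)| = 2 ≤ 10 = M_tri(1). ✓ Equality does not hold at z = 1 (the coefficients have mixed signs, so the terms do not all align in phase there).

M_tri(1) = 10; |p(1)| = 2; equality at z=1: no.


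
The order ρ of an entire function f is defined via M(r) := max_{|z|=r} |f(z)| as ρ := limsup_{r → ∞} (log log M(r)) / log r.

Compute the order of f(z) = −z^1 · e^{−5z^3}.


M(r) = max_{|z|=r} |-1|·|z|^1·|e^{−5z^3}| = 1·r^1 · e^{5r^3} (the factors attain their maxima compatibly on |z|=r). Then log M(r) = log 1 + 1·log r + 5r^3, dominated by the last term, so log log M(r) ~ 3·log r. The polynomial factor -1z^1 contributes only a log r term and does not affect the order. ρ = 3.
Therefore ρ = 3.

Order ρ = 3.


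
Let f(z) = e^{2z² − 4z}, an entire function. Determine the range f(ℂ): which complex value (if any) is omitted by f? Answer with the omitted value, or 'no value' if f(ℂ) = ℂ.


Little Picard bounds the complement of f(ℂ) to at most one point.
The exponent g(z) = 2z² − 4z is a nonconstant polynomial, hence surjective onto ℂ. So e^{g(z)} takes every value in {e^w : w ∈ ℂ} = ℂ ∖ {0}. Adding 0 shifts the range to ℂ ∖ {0}. f omits exactly 0.

Omitted value: 0.


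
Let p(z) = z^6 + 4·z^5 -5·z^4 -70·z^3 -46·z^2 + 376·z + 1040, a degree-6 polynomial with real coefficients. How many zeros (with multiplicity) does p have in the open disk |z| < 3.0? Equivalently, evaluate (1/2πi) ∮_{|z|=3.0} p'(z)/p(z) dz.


The zeros of p are: (-2 + 2i), (-2 - 2i), (3 + 1i), (3 - 1i), (-3 + 2i), (-3 - 2i).
Their magnitudes are: 2.828, 2.828, 3.162, 3.162, 3.606, 3.606.
Zeros with |z| < R = 3.0: (-2 + 2i), (-2 - 2i).
Count = 2.
By the argument principle, (1/2πi) ∮_{|z|=R} p'(z)/p(z) dz equals exactly this count.

Number of zeros inside |z| < 3.0: 2.


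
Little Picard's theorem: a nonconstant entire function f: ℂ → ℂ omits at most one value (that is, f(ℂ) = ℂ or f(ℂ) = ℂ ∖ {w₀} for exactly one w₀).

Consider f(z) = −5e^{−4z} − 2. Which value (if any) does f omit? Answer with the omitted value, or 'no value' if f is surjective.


Little Picard bounds the complement of f(ℂ) to at most one point.
e^{−4z} is never zero on ℂ, so -5·e^{−4z} takes every value in ℂ ∖ {0}. Adding -2 shifts the range to ℂ ∖ {-2}. Thus f omits exactly the value -2.

Omitted value: -2.


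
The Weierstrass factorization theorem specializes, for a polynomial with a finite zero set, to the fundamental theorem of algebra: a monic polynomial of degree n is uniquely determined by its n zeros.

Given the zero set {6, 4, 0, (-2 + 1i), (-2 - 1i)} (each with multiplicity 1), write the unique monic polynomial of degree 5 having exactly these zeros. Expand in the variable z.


The polynomial is p(z) = ∏_{α ∈ S} (z − α), where S = {6, 4, 0, (-2 + 1i), (-2 - 1i)}.
Expanding the product yields: p(z) = z^5 -6·z^4 -11·z^3 + 46·z^2 + 120·z.
Note conjugate pairs combine to real quadratics: (z − (-2+1i))(z − (-2−1i)) = z² + 4z + 5.
The resulting polynomial has degree 5 and real coefficients as required.

p(z) = z^5 -6·z^4 -11·z^3 + 46·z^2 + 120·z.


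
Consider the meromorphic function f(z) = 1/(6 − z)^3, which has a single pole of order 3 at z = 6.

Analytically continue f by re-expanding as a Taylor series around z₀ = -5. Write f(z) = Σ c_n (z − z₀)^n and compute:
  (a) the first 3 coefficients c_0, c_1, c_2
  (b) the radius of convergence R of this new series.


Let w = z − z₀, so z = z₀ + w.
Then 6 − z = 6 − (z₀ + w) = (6 − z₀) − w = 11 − w.
f(z) = 1/(11 − w)^3 = (1/(11)^3) · (1 − w/(11))^{−3}.
By the binomial series (1−u)^{−3} = Σ_{n≥0} C(n+2, 2) u^n for |u|<1, with u = w/(11):
  c_n = C(n+2, 2) / (11)^(n+3).
  c_0 = 1/(11)^3 = 1/1331.
  c_1 = 3/(11)^4 = 3/14641.
  c_2 = 6/(11)^5 = 6/161051.
The series is valid for |w/d| < 1, i.e. |z − z₀| < |d|.
Radius of convergence: R = |6 − z₀| = |11| = 11 (distance from z₀ to the singularity z = 6).

c_0 = 1/1331, c_1 = 3/14641, c_2 = 6/161051; R = 11.


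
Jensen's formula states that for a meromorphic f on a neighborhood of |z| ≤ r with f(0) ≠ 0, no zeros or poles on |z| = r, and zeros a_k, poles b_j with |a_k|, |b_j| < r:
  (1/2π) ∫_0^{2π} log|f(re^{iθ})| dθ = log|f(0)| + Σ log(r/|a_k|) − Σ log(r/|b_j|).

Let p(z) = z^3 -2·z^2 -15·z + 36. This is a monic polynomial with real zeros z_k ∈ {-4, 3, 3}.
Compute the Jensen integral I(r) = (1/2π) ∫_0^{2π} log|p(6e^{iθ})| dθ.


Zeros: -4, 3, 3; r = 6.
Inside |z| < r: -4, 3, 3. Outside (|z| ≥ r): ∅.
p(0) = 36, so log|p(0)| = log(36) = 3.5835.
Apply Jensen: I(r) = log|p(0)| + Σ_k log(r/|z_k|), summed over zeros inside |z| < r.
  log(r/|z_k|) for z_k = -4: log(6/4) = 0.4055
  log(r/|z_k|) for z_k = 3: log(6/3) = 0.6931
  log(r/|z_k|) for z_k = 3: log(6/3) = 0.6931
Sum over inside zeros: 1.7918.
I(r) = log|p(0)| + (inside sum) = 3.5835 + 1.7918 = 5.3753.
Closed form (all zeros inside, monic): I(r) = n·log(r) = 3·log(6) = 5.3753. ✓

I(r) ≈ 5.3753.


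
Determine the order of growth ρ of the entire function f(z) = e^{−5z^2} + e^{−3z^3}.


Each summand is entire of order 2 and 3 respectively (as in the single-exponential case). The order of a sum is at most the max of the orders, so ρ ≤ 3. For the lower bound: on |z|=r choose arg z so that -3z^3 is real positive; then |e^{-3z^3}| = e^{3r^3} while |e^{-5z^2}| ≤ e^{5r^2} = o(e^{3r^3}). So |f| ≥ e^{3r^3}(1 − o(1)) and ρ ≥ 3. Hence ρ = max(2, 3) = 3.
Therefore ρ = 3.

Order ρ = 3.


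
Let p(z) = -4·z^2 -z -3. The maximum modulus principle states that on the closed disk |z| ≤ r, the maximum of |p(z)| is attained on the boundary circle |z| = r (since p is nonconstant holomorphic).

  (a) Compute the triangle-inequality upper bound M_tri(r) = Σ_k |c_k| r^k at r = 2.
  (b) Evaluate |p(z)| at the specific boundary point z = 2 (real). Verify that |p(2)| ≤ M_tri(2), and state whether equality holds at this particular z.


Coefficients: c_0 = -3, c_1 = -1, c_2 = -4. Radius r = 2.
Part (a). Triangle bound: M_tri(r) = Σ_k |c_k| r^k
  = |-3|·2^0 + |-1|·2^1 + |-4|·2^2
  = 3 + 2 + 16 = 21.
This bounds M(r) := max_{|z|=r} |p(z)| from above; equality holds iff all terms c_k z^k can be made to align in phase at a single z on |z|=r.
Part (b). At z = 2 (real, on the circle |z| = r):
  p(2) = (-3)·2^0 + (-1)·2^1 + (-4)·2^2 = -21.
  |p(2)| = 21.
Since all nonzero coefficients share the same sign, |p(2)| = 21 = M_tri(2); the triangle bound is attained at z = 2, so in fact M(r) = 21.

M_tri(2) = 21; |p(2)| = 21; equality at z=2: yes.


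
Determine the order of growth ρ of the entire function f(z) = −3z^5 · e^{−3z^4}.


M(r) = max_{|z|=r} |-3|·|z|^5·|e^{−3z^4}| = 3·r^5 · e^{3r^4} (the factors attain their maxima compatibly on |z|=r). Then log M(r) = log 3 + 5·log r + 3r^4, dominated by the last term, so log log M(r) ~ 4·log r. The polynomial factor -3z^5 contributes only a log r term and does not affect the order. ρ = 4.
Therefore ρ = 4.

Order ρ = 4.


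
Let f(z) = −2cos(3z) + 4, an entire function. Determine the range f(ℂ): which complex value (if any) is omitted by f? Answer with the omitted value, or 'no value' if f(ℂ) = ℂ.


Little Picard bounds the complement of f(ℂ) to at most one point.
cos is entire and surjective onto ℂ: for every w ∈ ℂ, cos(ζ) = w has a solution ζ ∈ ℂ (e.g., via the complex inverse arccos). With ζ = 3z this gives z = ζ/(3). Then -2·cos(3z) takes every value in -2·ℂ = ℂ, and adding 4 is a bijection of ℂ. So f is surjective and omits no value. (Note: only on the real line is cos bounded by [−1, 1].)

Omitted value: no value.


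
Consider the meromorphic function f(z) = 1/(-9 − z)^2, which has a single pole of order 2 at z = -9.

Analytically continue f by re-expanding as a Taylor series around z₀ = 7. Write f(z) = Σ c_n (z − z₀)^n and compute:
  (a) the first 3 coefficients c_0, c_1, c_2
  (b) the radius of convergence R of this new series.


Let w = z − z₀, so z = z₀ + w.
Then -9 − z = -9 − (z₀ + w) = (-9 − z₀) − w = -16 − w.
f(z) = 1/(-16 − w)^2 = (1/(-16)^2) · (1 − w/(-16))^{−2}.
By the binomial series (1−u)^{−2} = Σ_{n≥0} C(n+1, 1) u^n for |u|<1, with u = w/(-16):
  c_n = C(n+1, 1) / (-16)^(n+2).
  c_0 = 1/(-16)^2 = 1/256.
  c_1 = 2/(-16)^3 = -1/2048.
  c_2 = 3/(-16)^4 = 3/65536.
The series is valid for |w/d| < 1, i.e. |z − z₀| < |d|.
Radius of convergence: R = |-9 − z₀| = |-16| = 16 (distance from z₀ to the singularity z = -9).

c_0 = 1/256, c_1 = -1/2048, c_2 = 3/65536; R = 16.


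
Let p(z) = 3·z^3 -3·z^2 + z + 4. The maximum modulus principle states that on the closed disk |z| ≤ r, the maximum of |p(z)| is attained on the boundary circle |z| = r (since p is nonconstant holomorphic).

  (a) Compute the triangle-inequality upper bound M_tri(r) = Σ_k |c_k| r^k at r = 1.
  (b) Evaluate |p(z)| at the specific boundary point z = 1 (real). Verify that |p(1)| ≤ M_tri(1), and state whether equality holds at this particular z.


Coefficients: c_0 = 4, c_1 = 1, c_2 = -3, c_3 = 3. Radius r = 1.
Part (a). Triangle bound: M_tri(r) = Σ_k |c_k| r^k
  = |4|·1^0 + |1|·1^1 + |-3|·1^2 + |3|·1^3
  = 4 + 1 + 3 + 3 = 11.
This bounds M(r) := max_{|z|=r} |p(z)| from above; equality holds iff all terms c_k z^k can be made to align in phase at a single z on |z|=r.
Part (b). At z = 1 (real, on the circle |z| = r):
  p(1) = (4)·1^0 + (1)·1^1 + (-3)·1^2 + (3)·1^3 = 5.
  |p(1)| = 5.
Check: |p(1)| = 5 ≤ 11 = M_tri(1). ✓ Equality does not hold at z = 1 (the coefficients have mixed signs, so the terms do not all align in phase there).

M_tri(1) = 11; |p(1)| = 5; equality at z=1: no.


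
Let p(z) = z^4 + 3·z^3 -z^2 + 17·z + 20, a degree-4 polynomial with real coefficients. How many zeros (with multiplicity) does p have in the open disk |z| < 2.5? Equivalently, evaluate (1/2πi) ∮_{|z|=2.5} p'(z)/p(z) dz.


The zeros of p are: (1 + 2i), (1 - 2i), -1, -4.
Their magnitudes are: 2.236, 2.236, 1, 4.
Zeros with |z| < R = 2.5: (1 + 2i), (1 - 2i), -1.
Count = 3.
By the argument principle, (1/2πi) ∮_{|z|=R} p'(z)/p(z) dz equals exactly this count.

Number of zeros inside |z| < 2.5: 3.


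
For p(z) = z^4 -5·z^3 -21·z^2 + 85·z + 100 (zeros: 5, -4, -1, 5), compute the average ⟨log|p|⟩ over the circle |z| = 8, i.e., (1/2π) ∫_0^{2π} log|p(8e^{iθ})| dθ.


Zeros: -4, -1, 5, 5; r = 8.
Inside |z| < r: -4, -1, 5, 5. Outside (|z| ≥ r): ∅.
p(0) = 100, so log|p(0)| = log(100) = 4.6052.
Apply Jensen: I(r) = log|p(0)| + Σ_k log(r/|z_k|), summed over zeros inside |z| < r.
  log(r/|z_k|) for z_k = 5: log(8/5) = 0.4700
  log(r/|z_k|) for z_k = -4: log(8/4) = 0.6931
  log(r/|z_k|) for z_k = -1: log(8/1) = 2.0794
  log(r/|z_k|) for z_k = 5: log(8/5) = 0.4700
Sum over inside zeros: 3.7126.
I(r) = log|p(0)| + (inside sum) = 4.6052 + 3.7126 = 8.3178.
Closed form (all zeros inside, monic): I(r) = n·log(r) = 4·log(8) = 8.3178. ✓

I(r) ≈ 8.3178.


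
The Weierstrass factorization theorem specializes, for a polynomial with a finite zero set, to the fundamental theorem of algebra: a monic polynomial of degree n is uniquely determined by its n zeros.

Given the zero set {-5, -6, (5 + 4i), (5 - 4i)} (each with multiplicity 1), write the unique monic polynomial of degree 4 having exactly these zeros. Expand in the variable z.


The polynomial is p(z) = ∏_{α ∈ S} (z − α), where S = {-5, -6, (5 + 4i), (5 - 4i)}.
Expanding the product yields: p(z) = z^4 + z^3 -39·z^2 + 151·z + 1230.
Note conjugate pairs combine to real quadratics: (z − (5+4i))(z − (5−4i)) = z² − 10z + 41.
The resulting polynomial has degree 4 and real coefficients as required.

p(z) = z^4 + z^3 -39·z^2 + 151·z + 1230.


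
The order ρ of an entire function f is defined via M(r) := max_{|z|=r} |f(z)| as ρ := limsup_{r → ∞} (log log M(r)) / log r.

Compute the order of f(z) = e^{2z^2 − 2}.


|e^{2z^2 − 2}| = e^{Re(2·z^2) + -2} ≤ e^{2|z|^2 + -2} = e^{2r^2 + -2} on |z| = r, so ρ ≤ 2. Choosing z on |z|=r so that 2·z^2 is real positive (always possible by picking arg z appropriately) gives |f(z)| = e^{2r^2 + -2}, matching the bound. The additive constant -2 does not affect log log M(r) ~ 2·log r. Hence ρ = 2.
Therefore ρ = 2.

Order ρ = 2.


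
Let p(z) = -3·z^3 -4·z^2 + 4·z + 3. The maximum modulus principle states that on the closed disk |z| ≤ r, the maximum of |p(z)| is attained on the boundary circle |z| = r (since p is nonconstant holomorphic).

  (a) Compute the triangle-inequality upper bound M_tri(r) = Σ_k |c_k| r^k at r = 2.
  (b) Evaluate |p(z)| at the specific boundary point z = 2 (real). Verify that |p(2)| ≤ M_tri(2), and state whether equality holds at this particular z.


Coefficients: c_0 = 3, c_1 = 4, c_2 = -4, c_3 = -3. Radius r = 2.
Part (a). Triangle bound: M_tri(r) = Σ_k |c_k| r^k
  = |3|·2^0 + |4|·2^1 + |-4|·2^2 + |-3|·2^3
  = 3 + 8 + 16 + 24 = 51.
This bounds M(r) := max_{|z|=r} |p(z)| from above; equality holds iff all terms c_k z^k can be made to align in phase at a single z on |z|=r.
Part (b). At z = 2 (real, on the circle |z| = r):
  p(2) = (3)·2^0 + (4)·2^1 + (-4)·2^2 + (-3)·2^3 = -29.
  |p(2)| = 29.
Check: |p(2)| = 29 ≤ 51 = M_tri(2). ✓ Equality does not hold at z = 2 (the coefficients have mixed signs, so the terms do not all align in phase there).

M_tri(2) = 51; |p(2)| = 29; equality at z=2: no.


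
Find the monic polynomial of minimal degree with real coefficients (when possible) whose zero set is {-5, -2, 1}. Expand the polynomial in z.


The polynomial is p(z) = ∏_{α ∈ S} (z − α), where S = {-5, -2, 1}.
Expanding the product yields: p(z) = z^3 + 6·z^2 + 3·z -10.
The resulting polynomial has degree 3 and real coefficients as required.

p(z) = z^3 + 6·z^2 + 3·z -10.


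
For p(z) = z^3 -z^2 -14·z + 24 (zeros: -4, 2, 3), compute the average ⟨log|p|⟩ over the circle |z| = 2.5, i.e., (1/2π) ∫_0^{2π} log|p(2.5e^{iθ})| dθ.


Zeros: -4, 2, 3; r = 2.5.
Inside |z| < r: 2. Outside (|z| ≥ r): -4, 3.
p(0) = 24, so log|p(0)| = log(24) = 3.1781.
Apply Jensen: I(r) = log|p(0)| + Σ_k log(r/|z_k|), summed over zeros inside |z| < r.
  log(r/|z_k|) for z_k = 2: log(2.5/2) = 0.2231
  Outside zeros (-4, 3) contribute nothing to the Jensen sum.
Sum over inside zeros: 0.2231.
I(r) = log|p(0)| + (inside sum) = 3.1781 + 0.2231 = 3.4012.
Note: since some zeros are outside |z| ≤ r, the simplified n·log(r) form does NOT apply — only the inside zeros contribute.

I(r) ≈ 3.4012.


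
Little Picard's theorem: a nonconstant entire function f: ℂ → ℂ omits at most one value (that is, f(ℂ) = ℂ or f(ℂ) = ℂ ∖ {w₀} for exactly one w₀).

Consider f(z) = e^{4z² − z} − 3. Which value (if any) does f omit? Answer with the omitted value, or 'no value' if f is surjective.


Little Picard bounds the complement of f(ℂ) to at most one point.
The exponent g(z) = 4z² − z is a nonconstant polynomial, hence surjective onto ℂ. So e^{g(z)} takes every value in {e^w : w ∈ ℂ} = ℂ ∖ {0}. Adding -3 shifts the range to ℂ ∖ {-3}. f omits exactly -3.

Omitted value: -3.


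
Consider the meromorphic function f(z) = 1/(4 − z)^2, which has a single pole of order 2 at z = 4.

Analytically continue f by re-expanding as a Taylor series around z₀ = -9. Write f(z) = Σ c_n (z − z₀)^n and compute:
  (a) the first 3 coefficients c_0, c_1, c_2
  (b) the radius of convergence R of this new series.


Let w = z − z₀, so z = z₀ + w.
Then 4 − z = 4 − (z₀ + w) = (4 − z₀) − w = 13 − w.
f(z) = 1/(13 − w)^2 = (1/(13)^2) · (1 − w/(13))^{−2}.
By the binomial series (1−u)^{−2} = Σ_{n≥0} C(n+1, 1) u^n for |u|<1, with u = w/(13):
  c_n = C(n+1, 1) / (13)^(n+2).
  c_0 = 1/(13)^2 = 1/169.
  c_1 = 2/(13)^3 = 2/2197.
  c_2 = 3/(13)^4 = 3/28561.
The series is valid for |w/d| < 1, i.e. |z − z₀| < |d|.
Radius of convergence: R = |4 − z₀| = |13| = 13 (distance from z₀ to the singularity z = 4).

c_0 = 1/169, c_1 = 2/2197, c_2 = 3/28561; R = 13.


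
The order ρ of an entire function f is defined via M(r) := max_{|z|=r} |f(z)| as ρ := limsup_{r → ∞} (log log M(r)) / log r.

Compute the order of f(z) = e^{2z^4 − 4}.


|e^{2z^4 − 4}| = e^{Re(2·z^4) + -4} ≤ e^{2|z|^4 + -4} = e^{2r^4 + -4} on |z| = r, so ρ ≤ 4. Choosing z on |z|=r so that 2·z^4 is real positive (always possible by picking arg z appropriately) gives |f(z)| = e^{2r^4 + -4}, matching the bound. The additive constant -4 does not affect log log M(r) ~ 4·log r. Hence ρ = 4.
Therefore ρ = 4.

Order ρ = 4.


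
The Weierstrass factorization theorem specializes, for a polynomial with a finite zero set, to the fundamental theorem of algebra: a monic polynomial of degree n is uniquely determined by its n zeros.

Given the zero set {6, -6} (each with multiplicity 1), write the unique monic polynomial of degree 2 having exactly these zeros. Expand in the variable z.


The polynomial is p(z) = ∏_{α ∈ S} (z − α), where S = {6, -6}.
Expanding the product yields: p(z) = z^2 -36.
The resulting polynomial has degree 2 and real coefficients as required.

p(z) = z^2 -36.


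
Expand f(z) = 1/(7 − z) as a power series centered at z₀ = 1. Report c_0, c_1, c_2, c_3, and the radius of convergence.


Let w = z − z₀, so z = z₀ + w.
Then 7 − z = 7 − (z₀ + w) = (7 − z₀) − w = 6 − w.
f(z) = 1/(6 − w) = (1/(6)) · 1/(1 − w/(6)) = Σ_{n≥0} w^n / (6)^(n+1).
So c_n = 1/(6)^(n+1):
  c_0 = 1/(6)^1 = 1/6.
  c_1 = 1/(6)^2 = 1/36.
  c_2 = 1/(6)^3 = 1/216.
  c_3 = 1/(6)^4 = 1/1296.
The series is valid for |w/d| < 1, i.e. |z − z₀| < |d|.
Radius of convergence: R = |7 − z₀| = |6| = 6 (distance from z₀ to the singularity z = 7).

c_0 = 1/6, c_1 = 1/36, c_2 = 1/216, c_3 = 1/1296; R = 6.


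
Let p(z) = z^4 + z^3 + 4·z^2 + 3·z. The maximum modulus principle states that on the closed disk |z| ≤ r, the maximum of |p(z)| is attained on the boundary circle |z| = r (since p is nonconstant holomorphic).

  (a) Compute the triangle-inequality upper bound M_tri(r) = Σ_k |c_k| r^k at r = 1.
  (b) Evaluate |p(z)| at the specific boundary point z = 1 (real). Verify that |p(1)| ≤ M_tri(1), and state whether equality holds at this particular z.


Coefficients: c_0 = 0, c_1 = 3, c_2 = 4, c_3 = 1, c_4 = 1. Radius r = 1.
Part (a). Triangle bound: M_tri(r) = Σ_k |c_k| r^k
  = |0|·1^0 + |3|·1^1 + |4|·1^2 + |1|·1^3 + |1|·1^4
  = 0 + 3 + 4 + 1 + 1 = 9.
This bounds M(r) := max_{|z|=r} |p(z)| from above; equality holds iff all terms c_k z^k can be made to align in phase at a single z on |z|=r.
Part (b). At z = 1 (real, on the circle |z| = r):
  p(1) = (0)·1^0 + (3)·1^1 + (4)·1^2 + (1)·1^3 + (1)·1^4 = 9.
  |p(1)| = 9.
Since all nonzero coefficients share the same sign, |p(1)| = 9 = M_tri(1); the triangle bound is attained at z = 1, so in fact M(r) = 9.

M_tri(1) = 9; |p(1)| = 9; equality at z=1: yes.


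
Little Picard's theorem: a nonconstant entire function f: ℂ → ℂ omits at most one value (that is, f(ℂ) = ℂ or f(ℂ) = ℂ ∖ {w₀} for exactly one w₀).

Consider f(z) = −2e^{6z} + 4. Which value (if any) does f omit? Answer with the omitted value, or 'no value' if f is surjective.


Little Picard bounds the complement of f(ℂ) to at most one point.
e^{6z} is never zero on ℂ, so -2·e^{6z} takes every value in ℂ ∖ {0}. Adding 4 shifts the range to ℂ ∖ {4}. Thus f omits exactly the value 4.

Omitted value: 4.


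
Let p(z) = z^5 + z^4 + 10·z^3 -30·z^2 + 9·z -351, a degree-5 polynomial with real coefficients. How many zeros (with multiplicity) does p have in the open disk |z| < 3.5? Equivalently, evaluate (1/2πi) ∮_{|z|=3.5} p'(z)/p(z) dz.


The zeros of p are: 3, (-2 + 3i), (-2 - 3i), (0 + 3i), (0 - 3i).
Their magnitudes are: 3, 3.606, 3.606, 3, 3.
Zeros with |z| < R = 3.5: 3, (0 + 3i), (0 - 3i).
Count = 3.
By the argument principle, (1/2πi) ∮_{|z|=R} p'(z)/p(z) dz equals exactly this count.

Number of zeros inside |z| < 3.5: 3.


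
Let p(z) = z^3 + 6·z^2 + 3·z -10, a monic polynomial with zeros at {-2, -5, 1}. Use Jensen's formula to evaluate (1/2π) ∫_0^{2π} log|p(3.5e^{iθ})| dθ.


Zeros: -5, -2, 1; r = 3.5.
Inside |z| < r: -2, 1. Outside (|z| ≥ r): -5.
p(0) = -10, so log|p(0)| = log(10) = 2.3026.
Apply Jensen: I(r) = log|p(0)| + Σ_k log(r/|z_k|), summed over zeros inside |z| < r.
  log(r/|z_k|) for z_k = -2: log(3.5/2) = 0.5596
  log(r/|z_k|) for z_k = 1: log(3.5/1) = 1.2528
  Outside zeros (-5) contribute nothing to the Jensen sum.
Sum over inside zeros: 1.8124.
I(r) = log|p(0)| + (inside sum) = 2.3026 + 1.8124 = 4.1150.
Note: since some zeros are outside |z| ≤ r, the simplified n·log(r) form does NOT apply — only the inside zeros contribute.

I(r) ≈ 4.1150.


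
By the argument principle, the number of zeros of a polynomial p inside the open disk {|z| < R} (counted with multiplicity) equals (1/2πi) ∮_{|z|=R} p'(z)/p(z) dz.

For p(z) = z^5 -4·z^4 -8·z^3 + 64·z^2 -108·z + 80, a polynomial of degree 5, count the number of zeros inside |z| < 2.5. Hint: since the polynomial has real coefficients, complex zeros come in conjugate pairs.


The zeros of p are: (3 + 1i), (3 - 1i), (1 + 1i), (1 - 1i), -4.
Their magnitudes are: 3.162, 3.162, 1.414, 1.414, 4.
Zeros with |z| < R = 2.5: (1 + 1i), (1 - 1i).
Count = 2.
By the argument principle, (1/2πi) ∮_{|z|=R} p'(z)/p(z) dz equals exactly this count.

Number of zeros inside |z| < 2.5: 2.


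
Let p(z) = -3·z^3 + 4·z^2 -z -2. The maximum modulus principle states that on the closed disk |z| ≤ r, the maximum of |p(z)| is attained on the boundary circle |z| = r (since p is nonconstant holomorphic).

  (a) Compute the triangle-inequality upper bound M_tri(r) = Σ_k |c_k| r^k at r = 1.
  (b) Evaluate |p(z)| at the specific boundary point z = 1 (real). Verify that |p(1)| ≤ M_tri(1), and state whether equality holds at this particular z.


Coefficients: c_0 = -2, c_1 = -1, c_2 = 4, c_3 = -3. Radius r = 1.
Part (a). Triangle bound: M_tri(r) = Σ_k |c_k| r^k
  = |-2|·1^0 + |-1|·1^1 + |4|·1^2 + |-3|·1^3
  = 2 + 1 + 4 + 3 = 10.
This bounds M(r) := max_{|z|=r} |p(z)| from above; equality holds iff all terms c_k z^k can be made to align in phase at a single z on |z|=r.
Part (b). At z = 1 (real, on the circle |z| = r):
  p(1) = (-2)·1^0 + (-1)·1^1 + (4)·1^2 + (-3)·1^3 = -2.
  |p(1)| = 2.
Check: |p(1)| = 2 ≤ 10 = M_tri(1). ✓ Equality does not hold at z = 1 (the coefficients have mixed signs, so the terms do not all align in phase there).

M_tri(1) = 10; |p(1)| = 2; equality at z=1: no.


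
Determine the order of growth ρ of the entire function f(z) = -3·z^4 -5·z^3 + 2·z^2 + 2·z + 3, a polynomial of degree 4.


|f(z)| ≤ Σ|c_k|·r^k = O(r^4) as r → ∞. Polynomial growth is O(e^{r^ε}) for every ε > 0 (since r^4/e^{r^ε} → 0), so ρ ≤ ε for all ε > 0, i.e. ρ = 0. Every nonconstant polynomial has order 0.
Therefore ρ = 0.

Order ρ = 0.


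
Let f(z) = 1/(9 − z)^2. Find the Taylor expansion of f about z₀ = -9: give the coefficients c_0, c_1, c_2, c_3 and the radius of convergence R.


Let w = z − z₀, so z = z₀ + w.
Then 9 − z = 9 − (z₀ + w) = (9 − z₀) − w = 18 − w.
f(z) = 1/(18 − w)^2 = (1/(18)^2) · (1 − w/(18))^{−2}.
By the binomial series (1−u)^{−2} = Σ_{n≥0} C(n+1, 1) u^n for |u|<1, with u = w/(18):
  c_n = C(n+1, 1) / (18)^(n+2).
  c_0 = 1/(18)^2 = 1/324.
  c_1 = 2/(18)^3 = 1/2916.
  c_2 = 3/(18)^4 = 1/34992.
  c_3 = 4/(18)^5 = 1/472392.
The series is valid for |w/d| < 1, i.e. |z − z₀| < |d|.
Radius of convergence: R = |9 − z₀| = |18| = 18 (distance from z₀ to the singularity z = 9).

c_0 = 1/324, c_1 = 1/2916, c_2 = 1/34992, c_3 = 1/472392; R = 18.


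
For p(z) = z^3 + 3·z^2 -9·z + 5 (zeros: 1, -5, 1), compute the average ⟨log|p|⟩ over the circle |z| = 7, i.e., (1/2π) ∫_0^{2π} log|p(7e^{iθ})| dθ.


Zeros: -5, 1, 1; r = 7.
Inside |z| < r: -5, 1, 1. Outside (|z| ≥ r): ∅.
p(0) = 5, so log|p(0)| = log(5) = 1.6094.
Apply Jensen: I(r) = log|p(0)| + Σ_k log(r/|z_k|), summed over zeros inside |z| < r.
  log(r/|z_k|) for z_k = 1: log(7/1) = 1.9459
  log(r/|z_k|) for z_k = -5: log(7/5) = 0.3365
  log(r/|z_k|) for z_k = 1: log(7/1) = 1.9459
Sum over inside zeros: 4.2283.
I(r) = log|p(0)| + (inside sum) = 1.6094 + 4.2283 = 5.8377.
Closed form (all zeros inside, monic): I(r) = n·log(r) = 3·log(7) = 5.8377. ✓

I(r) ≈ 5.8377.


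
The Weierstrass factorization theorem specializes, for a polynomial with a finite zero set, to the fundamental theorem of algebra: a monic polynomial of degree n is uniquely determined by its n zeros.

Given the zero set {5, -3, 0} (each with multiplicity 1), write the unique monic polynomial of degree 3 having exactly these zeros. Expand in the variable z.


The polynomial is p(z) = ∏_{α ∈ S} (z − α), where S = {5, -3, 0}.
Expanding the product yields: p(z) = z^3 -2·z^2 -15·z.
The resulting polynomial has degree 3 and real coefficients as required.

p(z) = z^3 -2·z^2 -15·z.


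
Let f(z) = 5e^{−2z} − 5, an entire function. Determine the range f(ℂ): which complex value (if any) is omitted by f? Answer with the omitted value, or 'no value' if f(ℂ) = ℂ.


Little Picard bounds the complement of f(ℂ) to at most one point.
e^{−2z} is never zero on ℂ, so 5·e^{−2z} takes every value in ℂ ∖ {0}. Adding -5 shifts the range to ℂ ∖ {-5}. Thus f omits exactly the value -5.

Omitted value: -5.


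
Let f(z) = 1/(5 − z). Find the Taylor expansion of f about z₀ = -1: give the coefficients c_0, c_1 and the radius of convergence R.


Let w = z − z₀, so z = z₀ + w.
Then 5 − z = 5 − (z₀ + w) = (5 − z₀) − w = 6 − w.
f(z) = 1/(6 − w) = (1/(6)) · 1/(1 − w/(6)) = Σ_{n≥0} w^n / (6)^(n+1).
So c_n = 1/(6)^(n+1):
  c_0 = 1/(6)^1 = 1/6.
  c_1 = 1/(6)^2 = 1/36.
The series is valid for |w/d| < 1, i.e. |z − z₀| < |d|.
Radius of convergence: R = |5 − z₀| = |6| = 6 (distance from z₀ to the singularity z = 5).

c_0 = 1/6, c_1 = 1/36; R = 6.


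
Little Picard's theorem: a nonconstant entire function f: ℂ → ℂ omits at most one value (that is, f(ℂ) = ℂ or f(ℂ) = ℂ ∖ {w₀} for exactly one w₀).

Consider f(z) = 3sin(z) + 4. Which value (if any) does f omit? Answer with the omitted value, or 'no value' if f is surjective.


Little Picard bounds the complement of f(ℂ) to at most one point.
sin is entire and surjective onto ℂ: for every w ∈ ℂ, sin(ζ) = w has a solution ζ ∈ ℂ (e.g., via the complex inverse arcsin). With ζ = z this gives z = ζ/(1). Then 3·sin(z) takes every value in 3·ℂ = ℂ, and adding 4 is a bijection of ℂ. So f is surjective and omits no value. (Note: only on the real line is sin bounded by [−1, 1].)

Omitted value: no value.


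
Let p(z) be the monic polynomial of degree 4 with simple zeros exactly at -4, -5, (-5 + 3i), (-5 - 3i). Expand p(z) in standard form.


The polynomial is p(z) = ∏_{α ∈ S} (z − α), where S = {-4, -5, (-5 + 3i), (-5 - 3i)}.
Expanding the product yields: p(z) = z^4 + 19·z^3 + 144·z^2 + 506·z + 680.
Note conjugate pairs combine to real quadratics: (z − (-5+3i))(z − (-5−3i)) = z² + 10z + 34.
The resulting polynomial has degree 4 and real coefficients as required.

p(z) = z^4 + 19·z^3 + 144·z^2 + 506·z + 680.


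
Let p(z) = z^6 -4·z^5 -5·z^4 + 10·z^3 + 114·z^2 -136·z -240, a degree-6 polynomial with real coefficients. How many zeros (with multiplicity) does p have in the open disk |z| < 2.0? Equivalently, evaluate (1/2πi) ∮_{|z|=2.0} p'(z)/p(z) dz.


The zeros of p are: -1, (3 + 1i), (3 - 1i), 3, (-2 + 2i), (-2 - 2i).
Their magnitudes are: 1, 3.162, 3.162, 3, 2.828, 2.828.
Zeros with |z| < R = 2.0: -1.
Count = 1.
By the argument principle, (1/2πi) ∮_{|z|=R} p'(z)/p(z) dz equals exactly this count.

Number of zeros inside |z| < 2.0: 1.


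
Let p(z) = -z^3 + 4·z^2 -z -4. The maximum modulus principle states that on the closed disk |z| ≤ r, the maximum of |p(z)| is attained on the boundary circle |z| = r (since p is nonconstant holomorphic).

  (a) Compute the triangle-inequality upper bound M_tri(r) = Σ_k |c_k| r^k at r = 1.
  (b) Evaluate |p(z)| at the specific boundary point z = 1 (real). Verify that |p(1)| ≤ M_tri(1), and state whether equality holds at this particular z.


Coefficients: c_0 = -4, c_1 = -1, c_2 = 4, c_3 = -1. Radius r = 1.
Part (a). Triangle bound: M_tri(r) = Σ_k |c_k| r^k
  = |-4|·1^0 + |-1|·1^1 + |4|·1^2 + |-1|·1^3
  = 4 + 1 + 4 + 1 = 10.
This bounds M(r) := max_{|z|=r} |p(z)| from above; equality holds iff all terms c_k z^k can be made to align in phase at a single z on |z|=r.
Part (b). At z = 1 (real, on the circle |z| = r):
  p(1) = (-4)·1^0 + (-1)·1^1 + (4)·1^2 + (-1)·1^3 = -2.
  |p(1)| = 2.
Check: |p(1)| = 2 ≤ 10 = M_tri(1). ✓ Equality does not hold at z = 1 (the coefficients have mixed signs, so the terms do not all align in phase there).

M_tri(1) = 10; |p(1)| = 2; equality at z=1: no.


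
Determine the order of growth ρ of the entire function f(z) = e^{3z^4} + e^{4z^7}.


Each summand is entire of order 4 and 7 respectively (as in the single-exponential case). The order of a sum is at most the max of the orders, so ρ ≤ 7. For the lower bound: on |z|=r choose arg z so that 4z^7 is real positive; then |e^{4z^7}| = e^{4r^7} while |e^{3z^4}| ≤ e^{3r^4} = o(e^{4r^7}). So |f| ≥ e^{4r^7}(1 − o(1)) and ρ ≥ 7. Hence ρ = max(4, 7) = 7.
Therefore ρ = 7.

Order ρ = 7.


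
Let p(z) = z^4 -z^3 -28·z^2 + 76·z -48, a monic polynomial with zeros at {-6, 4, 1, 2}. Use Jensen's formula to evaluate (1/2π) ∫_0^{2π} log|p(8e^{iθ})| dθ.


Zeros: -6, 1, 2, 4; r = 8.
Inside |z| < r: -6, 1, 2, 4. Outside (|z| ≥ r): ∅.
p(0) = -48, so log|p(0)| = log(48) = 3.8712.
Apply Jensen: I(r) = log|p(0)| + Σ_k log(r/|z_k|), summed over zeros inside |z| < r.
  log(r/|z_k|) for z_k = -6: log(8/6) = 0.2877
  log(r/|z_k|) for z_k = 4: log(8/4) = 0.6931
  log(r/|z_k|) for z_k = 1: log(8/1) = 2.0794
  log(r/|z_k|) for z_k = 2: log(8/2) = 1.3863
Sum over inside zeros: 4.4466.
I(r) = log|p(0)| + (inside sum) = 3.8712 + 4.4466 = 8.3178.
Closed form (all zeros inside, monic): I(r) = n·log(r) = 4·log(8) = 8.3178. ✓

I(r) ≈ 8.3178.


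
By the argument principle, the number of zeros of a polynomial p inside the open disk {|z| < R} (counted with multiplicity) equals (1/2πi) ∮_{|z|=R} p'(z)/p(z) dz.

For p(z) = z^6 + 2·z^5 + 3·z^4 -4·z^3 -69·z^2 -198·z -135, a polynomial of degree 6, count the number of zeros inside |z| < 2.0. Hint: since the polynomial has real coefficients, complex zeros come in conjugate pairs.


The zeros of p are: (-2 + 1i), (-2 - 1i), 3, (0 + 3i), (0 - 3i), -1.
Their magnitudes are: 2.236, 2.236, 3, 3, 3, 1.
Zeros with |z| < R = 2.0: -1.
Count = 1.
By the argument principle, (1/2πi) ∮_{|z|=R} p'(z)/p(z) dz equals exactly this count.

Number of zeros inside |z| < 2.0: 1.


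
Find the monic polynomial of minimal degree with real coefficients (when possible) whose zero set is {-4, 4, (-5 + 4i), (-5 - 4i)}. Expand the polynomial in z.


The polynomial is p(z) = ∏_{α ∈ S} (z − α), where S = {-4, 4, (-5 + 4i), (-5 - 4i)}.
Expanding the product yields: p(z) = z^4 + 10·z^3 + 25·z^2 -160·z -656.
Note conjugate pairs combine to real quadratics: (z − (-5+4i))(z − (-5−4i)) = z² + 10z + 41.
The resulting polynomial has degree 4 and real coefficients as required.

p(z) = z^4 + 10·z^3 + 25·z^2 -160·z -656.


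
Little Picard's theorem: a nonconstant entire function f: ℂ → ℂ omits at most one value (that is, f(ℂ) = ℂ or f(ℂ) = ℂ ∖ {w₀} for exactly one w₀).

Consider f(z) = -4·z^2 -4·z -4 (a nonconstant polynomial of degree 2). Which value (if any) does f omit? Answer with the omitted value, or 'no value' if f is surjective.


Little Picard bounds the complement of f(ℂ) to at most one point.
For every w ∈ ℂ, the equation p(z) − w = 0 is a nonconstant polynomial in z and hence has at least one root by the fundamental theorem of algebra. So p is surjective onto ℂ, omitting no value.

Omitted value: no value.


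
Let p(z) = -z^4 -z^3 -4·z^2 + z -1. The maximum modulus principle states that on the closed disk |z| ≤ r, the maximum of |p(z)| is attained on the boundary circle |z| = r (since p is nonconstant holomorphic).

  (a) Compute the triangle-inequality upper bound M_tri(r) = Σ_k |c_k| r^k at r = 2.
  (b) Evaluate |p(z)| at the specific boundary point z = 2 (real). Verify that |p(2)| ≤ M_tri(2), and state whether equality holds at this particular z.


Coefficients: c_0 = -1, c_1 = 1, c_2 = -4, c_3 = -1, c_4 = -1. Radius r = 2.
Part (a). Triangle bound: M_tri(r) = Σ_k |c_k| r^k
  = |-1|·2^0 + |1|·2^1 + |-4|·2^2 + |-1|·2^3 + |-1|·2^4
  = 1 + 2 + 16 + 8 + 16 = 43.
This bounds M(r) := max_{|z|=r} |p(z)| from above; equality holds iff all terms c_k z^k can be made to align in phase at a single z on |z|=r.
Part (b). At z = 2 (real, on the circle |z| = r):
  p(2) = (-1)·2^0 + (1)·2^1 + (-4)·2^2 + (-1)·2^3 + (-1)·2^4 = -39.
  |p(2)| = 39.
Check: |p(2)| = 39 ≤ 43 = M_tri(2). ✓ Equality does not hold at z = 2 (the coefficients have mixed signs, so the terms do not all align in phase there).

M_tri(2) = 43; |p(2)| = 39; equality at z=2: no.


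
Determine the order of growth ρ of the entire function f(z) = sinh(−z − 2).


sinh(w) is a linear combination of e^{iw} and e^{−iw} (or e^w, e^{−w} in the hyperbolic case), so |sinh(w)| ≤ e^{|w|}. With w = −z − 2, |w| ≤ 1|z| + 2 = 1r + 2 on |z| = r, giving M(r) ≤ e^{1r + 2}, so ρ ≤ 1. On a suitable ray (z = it for sin/cos; z = t for sinh/cosh, t real → ∞), |sinh(−z − 2)| grows like e^{1|t|}/2, so ρ ≥ 1. Hence ρ = 1.
Therefore ρ = 1.

Order ρ = 1.


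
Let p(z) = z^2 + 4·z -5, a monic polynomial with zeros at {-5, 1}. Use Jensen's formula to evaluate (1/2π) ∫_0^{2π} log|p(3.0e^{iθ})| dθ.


Zeros: -5, 1; r = 3.0.
Inside |z| < r: 1. Outside (|z| ≥ r): -5.
p(0) = -5, so log|p(0)| = log(5) = 1.6094.
Apply Jensen: I(r) = log|p(0)| + Σ_k log(r/|z_k|), summed over zeros inside |z| < r.
  log(r/|z_k|) for z_k = 1: log(3.0/1) = 1.0986
  Outside zeros (-5) contribute nothing to the Jensen sum.
Sum over inside zeros: 1.0986.
I(r) = log|p(0)| + (inside sum) = 1.6094 + 1.0986 = 2.7081.
Note: since some zeros are outside |z| ≤ r, the simplified n·log(r) form does NOT apply — only the inside zeros contribute.

I(r) ≈ 2.7081.


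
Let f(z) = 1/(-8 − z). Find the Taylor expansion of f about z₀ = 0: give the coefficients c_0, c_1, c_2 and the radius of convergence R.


Let w = z − z₀, so z = z₀ + w.
Then -8 − z = -8 − (z₀ + w) = (-8 − z₀) − w = -8 − w.
f(z) = 1/(-8 − w) = (1/(-8)) · 1/(1 − w/(-8)) = Σ_{n≥0} w^n / (-8)^(n+1).
So c_n = 1/(-8)^(n+1):
  c_0 = 1/(-8)^1 = -1/8.
  c_1 = 1/(-8)^2 = 1/64.
  c_2 = 1/(-8)^3 = -1/512.
The series is valid for |w/d| < 1, i.e. |z − z₀| < |d|.
Radius of convergence: R = |-8 − z₀| = |-8| = 8 (distance from z₀ to the singularity z = -8).

c_0 = -1/8, c_1 = 1/64, c_2 = -1/512; R = 8.
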